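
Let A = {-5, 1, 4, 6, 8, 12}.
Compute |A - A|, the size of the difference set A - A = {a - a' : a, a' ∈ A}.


A - A = {a - a' : a, a' ∈ A}; |A| = 6.
Bounds: 2|A|-1 ≤ |A - A| ≤ |A|² - |A| + 1, i.e. 11 ≤ |A - A| ≤ 31.
Note: 0 ∈ A - A always (from a - a). The set is symmetric: if d ∈ A - A then -d ∈ A - A.
Enumerate nonzero differences d = a - a' with a > a' (then include -d):
Positive differences: {2, 3, 4, 5, 6, 7, 8, 9, 11, 13, 17}
Full difference set: {0} ∪ (positive diffs) ∪ (negative diffs).
|A - A| = 1 + 2·11 = 23 (matches direct enumeration: 23).

|A - A| = 23


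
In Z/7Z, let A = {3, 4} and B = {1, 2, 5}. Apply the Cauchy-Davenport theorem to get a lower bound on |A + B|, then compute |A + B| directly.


Cauchy-Davenport: |A + B| ≥ min(p, |A| + |B| - 1) for A, B nonempty in Z/pZ.
|A| = 2, |B| = 3, p = 7.
CD lower bound = min(7, 2 + 3 - 1) = min(7, 4) = 4.
Compute A + B mod 7 directly:
a = 3: 3+1=4, 3+2=5, 3+5=1
a = 4: 4+1=5, 4+2=6, 4+5=2
A + B = {1, 2, 4, 5, 6}, so |A + B| = 5.
Verify: 5 ≥ 4? Yes ✓.

CD lower bound = 4, actual |A + B| = 5.


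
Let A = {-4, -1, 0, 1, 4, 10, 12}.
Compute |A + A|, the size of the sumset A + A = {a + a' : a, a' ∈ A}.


A + A = {a + a' : a, a' ∈ A}; |A| = 7.
General bounds: 2|A| - 1 ≤ |A + A| ≤ |A|(|A|+1)/2, i.e. 13 ≤ |A + A| ≤ 28.
Lower bound 2|A|-1 is attained iff A is an arithmetic progression.
Enumerate sums a + a' for a ≤ a' (symmetric, so this suffices):
a = -4: -4+-4=-8, -4+-1=-5, -4+0=-4, -4+1=-3, -4+4=0, -4+10=6, -4+12=8
a = -1: -1+-1=-2, -1+0=-1, -1+1=0, -1+4=3, -1+10=9, -1+12=11
a = 0: 0+0=0, 0+1=1, 0+4=4, 0+10=10, 0+12=12
a = 1: 1+1=2, 1+4=5, 1+10=11, 1+12=13
a = 4: 4+4=8, 4+10=14, 4+12=16
a = 10: 10+10=20, 10+12=22
a = 12: 12+12=24
Distinct sums: {-8, -5, -4, -3, -2, -1, 0, 1, 2, 3, 4, 5, 6, 8, 9, 10, 11, 12, 13, 14, 16, 20, 22, 24}
|A + A| = 24

|A + A| = 24


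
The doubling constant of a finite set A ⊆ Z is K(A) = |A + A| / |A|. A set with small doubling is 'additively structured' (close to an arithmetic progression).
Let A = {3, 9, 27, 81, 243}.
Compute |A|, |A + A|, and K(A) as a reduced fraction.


|A| = 5.
Compute A + A by enumerating all 25 pairs.
A + A = {6, 12, 18, 30, 36, 54, 84, 90, 108, 162, 246, 252, 270, 324, 486}, so |A + A| = 15.
K = |A + A| / |A| = 15/5 = 3/1 ≈ 3.0000.
Reference: AP of size 5 gives K = 9/5 ≈ 1.8000; a fully generic set of size 5 gives K ≈ 3.0000.

|A| = 5, |A + A| = 15, K = 15/5 = 3/1.


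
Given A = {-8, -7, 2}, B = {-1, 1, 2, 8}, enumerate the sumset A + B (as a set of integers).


A + B = {a + b : a ∈ A, b ∈ B}.
Enumerate all |A|·|B| = 3·4 = 12 pairs (a, b) and collect distinct sums.
a = -8: -8+-1=-9, -8+1=-7, -8+2=-6, -8+8=0
a = -7: -7+-1=-8, -7+1=-6, -7+2=-5, -7+8=1
a = 2: 2+-1=1, 2+1=3, 2+2=4, 2+8=10
Collecting distinct sums: A + B = {-9, -8, -7, -6, -5, 0, 1, 3, 4, 10}
|A + B| = 10

A + B = {-9, -8, -7, -6, -5, 0, 1, 3, 4, 10}


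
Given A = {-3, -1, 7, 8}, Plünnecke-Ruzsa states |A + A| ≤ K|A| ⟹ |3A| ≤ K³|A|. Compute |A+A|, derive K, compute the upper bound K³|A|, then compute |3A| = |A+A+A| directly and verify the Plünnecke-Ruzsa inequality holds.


|A| = 4.
Step 1: Compute A + A by enumerating all 16 pairs.
A + A = {-6, -4, -2, 4, 5, 6, 7, 14, 15, 16}, so |A + A| = 10.
Step 2: Doubling constant K = |A + A|/|A| = 10/4 = 10/4 ≈ 2.5000.
Step 3: Plünnecke-Ruzsa gives |3A| ≤ K³·|A| = (2.5000)³ · 4 ≈ 62.5000.
Step 4: Compute 3A = A + A + A directly by enumerating all triples (a,b,c) ∈ A³; |3A| = 19.
Step 5: Check 19 ≤ 62.5000? Yes ✓.

K = 10/4, Plünnecke-Ruzsa bound K³|A| ≈ 62.5000, |3A| = 19, inequality holds.


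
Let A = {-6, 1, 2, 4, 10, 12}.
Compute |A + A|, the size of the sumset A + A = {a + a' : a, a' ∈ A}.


A + A = {a + a' : a, a' ∈ A}; |A| = 6.
General bounds: 2|A| - 1 ≤ |A + A| ≤ |A|(|A|+1)/2, i.e. 11 ≤ |A + A| ≤ 21.
Lower bound 2|A|-1 is attained iff A is an arithmetic progression.
Enumerate sums a + a' for a ≤ a' (symmetric, so this suffices):
a = -6: -6+-6=-12, -6+1=-5, -6+2=-4, -6+4=-2, -6+10=4, -6+12=6
a = 1: 1+1=2, 1+2=3, 1+4=5, 1+10=11, 1+12=13
a = 2: 2+2=4, 2+4=6, 2+10=12, 2+12=14
a = 4: 4+4=8, 4+10=14, 4+12=16
a = 10: 10+10=20, 10+12=22
a = 12: 12+12=24
Distinct sums: {-12, -5, -4, -2, 2, 3, 4, 5, 6, 8, 11, 12, 13, 14, 16, 20, 22, 24}
|A + A| = 18

|A + A| = 18


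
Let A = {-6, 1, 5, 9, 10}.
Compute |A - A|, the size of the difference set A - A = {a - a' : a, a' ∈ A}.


A - A = {a - a' : a, a' ∈ A}; |A| = 5.
Bounds: 2|A|-1 ≤ |A - A| ≤ |A|² - |A| + 1, i.e. 9 ≤ |A - A| ≤ 21.
Note: 0 ∈ A - A always (from a - a). The set is symmetric: if d ∈ A - A then -d ∈ A - A.
Enumerate nonzero differences d = a - a' with a > a' (then include -d):
Positive differences: {1, 4, 5, 7, 8, 9, 11, 15, 16}
Full difference set: {0} ∪ (positive diffs) ∪ (negative diffs).
|A - A| = 1 + 2·9 = 19 (matches direct enumeration: 19).

|A - A| = 19


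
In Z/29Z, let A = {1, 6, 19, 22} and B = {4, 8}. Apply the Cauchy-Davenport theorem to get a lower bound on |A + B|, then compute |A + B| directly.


Cauchy-Davenport: |A + B| ≥ min(p, |A| + |B| - 1) for A, B nonempty in Z/pZ.
|A| = 4, |B| = 2, p = 29.
CD lower bound = min(29, 4 + 2 - 1) = min(29, 5) = 5.
Compute A + B mod 29 directly:
a = 1: 1+4=5, 1+8=9
a = 6: 6+4=10, 6+8=14
a = 19: 19+4=23, 19+8=27
a = 22: 22+4=26, 22+8=1
A + B = {1, 5, 9, 10, 14, 23, 26, 27}, so |A + B| = 8.
Verify: 8 ≥ 5? Yes ✓.

CD lower bound = 5, actual |A + B| = 8.


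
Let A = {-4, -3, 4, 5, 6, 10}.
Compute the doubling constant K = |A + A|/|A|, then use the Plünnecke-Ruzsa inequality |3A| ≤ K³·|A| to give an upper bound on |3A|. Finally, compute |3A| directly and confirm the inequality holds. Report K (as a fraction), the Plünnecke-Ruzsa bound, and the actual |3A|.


|A| = 6.
Step 1: Compute A + A by enumerating all 36 pairs.
A + A = {-8, -7, -6, 0, 1, 2, 3, 6, 7, 8, 9, 10, 11, 12, 14, 15, 16, 20}, so |A + A| = 18.
Step 2: Doubling constant K = |A + A|/|A| = 18/6 = 18/6 ≈ 3.0000.
Step 3: Plünnecke-Ruzsa gives |3A| ≤ K³·|A| = (3.0000)³ · 6 ≈ 162.0000.
Step 4: Compute 3A = A + A + A directly by enumerating all triples (a,b,c) ∈ A³; |3A| = 34.
Step 5: Check 34 ≤ 162.0000? Yes ✓.

K = 18/6, Plünnecke-Ruzsa bound K³|A| ≈ 162.0000, |3A| = 34, inequality holds.


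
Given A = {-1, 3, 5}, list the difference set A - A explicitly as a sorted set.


A - A = {a - a' : a, a' ∈ A}.
Compute a - a' for each ordered pair (a, a'):
a = -1: -1--1=0, -1-3=-4, -1-5=-6
a = 3: 3--1=4, 3-3=0, 3-5=-2
a = 5: 5--1=6, 5-3=2, 5-5=0
Collecting distinct values (and noting 0 appears from a-a):
A - A = {-6, -4, -2, 0, 2, 4, 6}
|A - A| = 7

A - A = {-6, -4, -2, 0, 2, 4, 6}


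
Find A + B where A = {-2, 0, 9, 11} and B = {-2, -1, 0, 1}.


A + B = {a + b : a ∈ A, b ∈ B}.
Enumerate all |A|·|B| = 4·4 = 16 pairs (a, b) and collect distinct sums.
a = -2: -2+-2=-4, -2+-1=-3, -2+0=-2, -2+1=-1
a = 0: 0+-2=-2, 0+-1=-1, 0+0=0, 0+1=1
a = 9: 9+-2=7, 9+-1=8, 9+0=9, 9+1=10
a = 11: 11+-2=9, 11+-1=10, 11+0=11, 11+1=12
Collecting distinct sums: A + B = {-4, -3, -2, -1, 0, 1, 7, 8, 9, 10, 11, 12}
|A + B| = 12

A + B = {-4, -3, -2, -1, 0, 1, 7, 8, 9, 10, 11, 12}


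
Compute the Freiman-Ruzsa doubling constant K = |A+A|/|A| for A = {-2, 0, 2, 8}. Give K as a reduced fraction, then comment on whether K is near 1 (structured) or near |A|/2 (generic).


|A| = 4.
Compute A + A by enumerating all 16 pairs.
A + A = {-4, -2, 0, 2, 4, 6, 8, 10, 16}, so |A + A| = 9.
K = |A + A| / |A| = 9/4 (already in lowest terms) ≈ 2.2500.
Reference: AP of size 4 gives K = 7/4 ≈ 1.7500; a fully generic set of size 4 gives K ≈ 2.5000.

|A| = 4, |A + A| = 9, K = 9/4.


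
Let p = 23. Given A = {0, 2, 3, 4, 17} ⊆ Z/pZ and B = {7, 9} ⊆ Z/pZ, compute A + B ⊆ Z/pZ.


Work in Z/23Z: reduce every sum a + b modulo 23.
Enumerate all 10 pairs:
a = 0: 0+7=7, 0+9=9
a = 2: 2+7=9, 2+9=11
a = 3: 3+7=10, 3+9=12
a = 4: 4+7=11, 4+9=13
a = 17: 17+7=1, 17+9=3
Distinct residues collected: {1, 3, 7, 9, 10, 11, 12, 13}
|A + B| = 8 (out of 23 total residues).

A + B = {1, 3, 7, 9, 10, 11, 12, 13}


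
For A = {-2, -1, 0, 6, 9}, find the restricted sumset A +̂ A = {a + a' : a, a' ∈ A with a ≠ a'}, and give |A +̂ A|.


Restricted sumset: A +̂ A = {a + a' : a ∈ A, a' ∈ A, a ≠ a'}.
Equivalently, take A + A and drop any sum 2a that is achievable ONLY as a + a for a ∈ A (i.e. sums representable only with equal summands).
Enumerate pairs (a, a') with a < a' (symmetric, so each unordered pair gives one sum; this covers all a ≠ a'):
  -2 + -1 = -3
  -2 + 0 = -2
  -2 + 6 = 4
  -2 + 9 = 7
  -1 + 0 = -1
  -1 + 6 = 5
  -1 + 9 = 8
  0 + 6 = 6
  0 + 9 = 9
  6 + 9 = 15
Collected distinct sums: {-3, -2, -1, 4, 5, 6, 7, 8, 9, 15}
|A +̂ A| = 10
(Reference bound: |A +̂ A| ≥ 2|A| - 3 for |A| ≥ 2, with |A| = 5 giving ≥ 7.)

|A +̂ A| = 10


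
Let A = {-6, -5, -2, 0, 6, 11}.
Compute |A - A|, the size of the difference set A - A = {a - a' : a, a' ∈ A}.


A - A = {a - a' : a, a' ∈ A}; |A| = 6.
Bounds: 2|A|-1 ≤ |A - A| ≤ |A|² - |A| + 1, i.e. 11 ≤ |A - A| ≤ 31.
Note: 0 ∈ A - A always (from a - a). The set is symmetric: if d ∈ A - A then -d ∈ A - A.
Enumerate nonzero differences d = a - a' with a > a' (then include -d):
Positive differences: {1, 2, 3, 4, 5, 6, 8, 11, 12, 13, 16, 17}
Full difference set: {0} ∪ (positive diffs) ∪ (negative diffs).
|A - A| = 1 + 2·12 = 25 (matches direct enumeration: 25).

|A - A| = 25


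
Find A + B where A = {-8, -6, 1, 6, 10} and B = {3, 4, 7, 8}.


A + B = {a + b : a ∈ A, b ∈ B}.
Enumerate all |A|·|B| = 5·4 = 20 pairs (a, b) and collect distinct sums.
a = -8: -8+3=-5, -8+4=-4, -8+7=-1, -8+8=0
a = -6: -6+3=-3, -6+4=-2, -6+7=1, -6+8=2
a = 1: 1+3=4, 1+4=5, 1+7=8, 1+8=9
a = 6: 6+3=9, 6+4=10, 6+7=13, 6+8=14
a = 10: 10+3=13, 10+4=14, 10+7=17, 10+8=18
Collecting distinct sums: A + B = {-5, -4, -3, -2, -1, 0, 1, 2, 4, 5, 8, 9, 10, 13, 14, 17, 18}
|A + B| = 17

A + B = {-5, -4, -3, -2, -1, 0, 1, 2, 4, 5, 8, 9, 10, 13, 14, 17, 18}


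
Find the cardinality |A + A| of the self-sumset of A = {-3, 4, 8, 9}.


A + A = {a + a' : a, a' ∈ A}; |A| = 4.
General bounds: 2|A| - 1 ≤ |A + A| ≤ |A|(|A|+1)/2, i.e. 7 ≤ |A + A| ≤ 10.
Lower bound 2|A|-1 is attained iff A is an arithmetic progression.
Enumerate sums a + a' for a ≤ a' (symmetric, so this suffices):
a = -3: -3+-3=-6, -3+4=1, -3+8=5, -3+9=6
a = 4: 4+4=8, 4+8=12, 4+9=13
a = 8: 8+8=16, 8+9=17
a = 9: 9+9=18
Distinct sums: {-6, 1, 5, 6, 8, 12, 13, 16, 17, 18}
|A + A| = 10

|A + A| = 10


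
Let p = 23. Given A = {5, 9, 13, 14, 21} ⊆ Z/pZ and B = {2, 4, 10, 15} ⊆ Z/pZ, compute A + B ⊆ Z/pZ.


Work in Z/23Z: reduce every sum a + b modulo 23.
Enumerate all 20 pairs:
a = 5: 5+2=7, 5+4=9, 5+10=15, 5+15=20
a = 9: 9+2=11, 9+4=13, 9+10=19, 9+15=1
a = 13: 13+2=15, 13+4=17, 13+10=0, 13+15=5
a = 14: 14+2=16, 14+4=18, 14+10=1, 14+15=6
a = 21: 21+2=0, 21+4=2, 21+10=8, 21+15=13
Distinct residues collected: {0, 1, 2, 5, 6, 7, 8, 9, 11, 13, 15, 16, 17, 18, 19, 20}
|A + B| = 16 (out of 23 total residues).

A + B = {0, 1, 2, 5, 6, 7, 8, 9, 11, 13, 15, 16, 17, 18, 19, 20}


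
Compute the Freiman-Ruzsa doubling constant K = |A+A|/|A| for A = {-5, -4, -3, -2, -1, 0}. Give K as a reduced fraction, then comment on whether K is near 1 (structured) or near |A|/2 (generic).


|A| = 6.
Compute A + A by enumerating all 36 pairs.
A + A = {-10, -9, -8, -7, -6, -5, -4, -3, -2, -1, 0}, so |A + A| = 11.
K = |A + A| / |A| = 11/6 (already in lowest terms) ≈ 1.8333.
Reference: AP of size 6 gives K = 11/6 ≈ 1.8333; a fully generic set of size 6 gives K ≈ 3.5000.

|A| = 6, |A + A| = 11, K = 11/6.


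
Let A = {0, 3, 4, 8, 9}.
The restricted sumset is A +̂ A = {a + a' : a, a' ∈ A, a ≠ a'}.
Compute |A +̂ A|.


Restricted sumset: A +̂ A = {a + a' : a ∈ A, a' ∈ A, a ≠ a'}.
Equivalently, take A + A and drop any sum 2a that is achievable ONLY as a + a for a ∈ A (i.e. sums representable only with equal summands).
Enumerate pairs (a, a') with a < a' (symmetric, so each unordered pair gives one sum; this covers all a ≠ a'):
  0 + 3 = 3
  0 + 4 = 4
  0 + 8 = 8
  0 + 9 = 9
  3 + 4 = 7
  3 + 8 = 11
  3 + 9 = 12
  4 + 8 = 12
  4 + 9 = 13
  8 + 9 = 17
Collected distinct sums: {3, 4, 7, 8, 9, 11, 12, 13, 17}
|A +̂ A| = 9
(Reference bound: |A +̂ A| ≥ 2|A| - 3 for |A| ≥ 2, with |A| = 5 giving ≥ 7.)

|A +̂ A| = 9


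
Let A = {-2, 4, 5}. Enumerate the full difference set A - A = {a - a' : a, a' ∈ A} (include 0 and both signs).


A - A = {a - a' : a, a' ∈ A}.
Compute a - a' for each ordered pair (a, a'):
a = -2: -2--2=0, -2-4=-6, -2-5=-7
a = 4: 4--2=6, 4-4=0, 4-5=-1
a = 5: 5--2=7, 5-4=1, 5-5=0
Collecting distinct values (and noting 0 appears from a-a):
A - A = {-7, -6, -1, 0, 1, 6, 7}
|A - A| = 7

A - A = {-7, -6, -1, 0, 1, 6, 7}


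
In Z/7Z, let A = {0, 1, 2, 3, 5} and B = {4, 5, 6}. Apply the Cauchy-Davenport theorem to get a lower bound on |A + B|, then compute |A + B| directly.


Cauchy-Davenport: |A + B| ≥ min(p, |A| + |B| - 1) for A, B nonempty in Z/pZ.
|A| = 5, |B| = 3, p = 7.
CD lower bound = min(7, 5 + 3 - 1) = min(7, 7) = 7.
Compute A + B mod 7 directly:
a = 0: 0+4=4, 0+5=5, 0+6=6
a = 1: 1+4=5, 1+5=6, 1+6=0
a = 2: 2+4=6, 2+5=0, 2+6=1
a = 3: 3+4=0, 3+5=1, 3+6=2
a = 5: 5+4=2, 5+5=3, 5+6=4
A + B = {0, 1, 2, 3, 4, 5, 6}, so |A + B| = 7.
Verify: 7 ≥ 7? Yes ✓.

CD lower bound = 7, actual |A + B| = 7.


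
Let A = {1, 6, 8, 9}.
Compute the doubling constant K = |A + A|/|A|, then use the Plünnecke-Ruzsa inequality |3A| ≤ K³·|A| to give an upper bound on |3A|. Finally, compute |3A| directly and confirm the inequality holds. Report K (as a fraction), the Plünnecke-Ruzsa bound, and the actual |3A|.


|A| = 4.
Step 1: Compute A + A by enumerating all 16 pairs.
A + A = {2, 7, 9, 10, 12, 14, 15, 16, 17, 18}, so |A + A| = 10.
Step 2: Doubling constant K = |A + A|/|A| = 10/4 = 10/4 ≈ 2.5000.
Step 3: Plünnecke-Ruzsa gives |3A| ≤ K³·|A| = (2.5000)³ · 4 ≈ 62.5000.
Step 4: Compute 3A = A + A + A directly by enumerating all triples (a,b,c) ∈ A³; |3A| = 18.
Step 5: Check 18 ≤ 62.5000? Yes ✓.

K = 10/4, Plünnecke-Ruzsa bound K³|A| ≈ 62.5000, |3A| = 18, inequality holds.


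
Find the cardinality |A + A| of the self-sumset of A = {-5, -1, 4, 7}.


A + A = {a + a' : a, a' ∈ A}; |A| = 4.
General bounds: 2|A| - 1 ≤ |A + A| ≤ |A|(|A|+1)/2, i.e. 7 ≤ |A + A| ≤ 10.
Lower bound 2|A|-1 is attained iff A is an arithmetic progression.
Enumerate sums a + a' for a ≤ a' (symmetric, so this suffices):
a = -5: -5+-5=-10, -5+-1=-6, -5+4=-1, -5+7=2
a = -1: -1+-1=-2, -1+4=3, -1+7=6
a = 4: 4+4=8, 4+7=11
a = 7: 7+7=14
Distinct sums: {-10, -6, -2, -1, 2, 3, 6, 8, 11, 14}
|A + A| = 10

|A + A| = 10


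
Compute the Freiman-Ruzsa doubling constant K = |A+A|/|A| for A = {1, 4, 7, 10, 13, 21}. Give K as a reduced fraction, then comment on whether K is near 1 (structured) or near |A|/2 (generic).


|A| = 6.
Compute A + A by enumerating all 36 pairs.
A + A = {2, 5, 8, 11, 14, 17, 20, 22, 23, 25, 26, 28, 31, 34, 42}, so |A + A| = 15.
K = |A + A| / |A| = 15/6 = 5/2 ≈ 2.5000.
Reference: AP of size 6 gives K = 11/6 ≈ 1.8333; a fully generic set of size 6 gives K ≈ 3.5000.

|A| = 6, |A + A| = 15, K = 15/6 = 5/2.


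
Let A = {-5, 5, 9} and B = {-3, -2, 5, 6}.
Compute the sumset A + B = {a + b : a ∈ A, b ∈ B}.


A + B = {a + b : a ∈ A, b ∈ B}.
Enumerate all |A|·|B| = 3·4 = 12 pairs (a, b) and collect distinct sums.
a = -5: -5+-3=-8, -5+-2=-7, -5+5=0, -5+6=1
a = 5: 5+-3=2, 5+-2=3, 5+5=10, 5+6=11
a = 9: 9+-3=6, 9+-2=7, 9+5=14, 9+6=15
Collecting distinct sums: A + B = {-8, -7, 0, 1, 2, 3, 6, 7, 10, 11, 14, 15}
|A + B| = 12

A + B = {-8, -7, 0, 1, 2, 3, 6, 7, 10, 11, 14, 15}


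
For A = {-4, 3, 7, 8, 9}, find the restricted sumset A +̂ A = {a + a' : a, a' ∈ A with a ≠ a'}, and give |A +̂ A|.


Restricted sumset: A +̂ A = {a + a' : a ∈ A, a' ∈ A, a ≠ a'}.
Equivalently, take A + A and drop any sum 2a that is achievable ONLY as a + a for a ∈ A (i.e. sums representable only with equal summands).
Enumerate pairs (a, a') with a < a' (symmetric, so each unordered pair gives one sum; this covers all a ≠ a'):
  -4 + 3 = -1
  -4 + 7 = 3
  -4 + 8 = 4
  -4 + 9 = 5
  3 + 7 = 10
  3 + 8 = 11
  3 + 9 = 12
  7 + 8 = 15
  7 + 9 = 16
  8 + 9 = 17
Collected distinct sums: {-1, 3, 4, 5, 10, 11, 12, 15, 16, 17}
|A +̂ A| = 10
(Reference bound: |A +̂ A| ≥ 2|A| - 3 for |A| ≥ 2, with |A| = 5 giving ≥ 7.)

|A +̂ A| = 10


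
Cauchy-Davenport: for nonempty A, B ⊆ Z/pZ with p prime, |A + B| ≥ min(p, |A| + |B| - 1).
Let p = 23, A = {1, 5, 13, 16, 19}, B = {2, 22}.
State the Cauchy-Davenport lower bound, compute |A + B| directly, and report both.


Cauchy-Davenport: |A + B| ≥ min(p, |A| + |B| - 1) for A, B nonempty in Z/pZ.
|A| = 5, |B| = 2, p = 23.
CD lower bound = min(23, 5 + 2 - 1) = min(23, 6) = 6.
Compute A + B mod 23 directly:
a = 1: 1+2=3, 1+22=0
a = 5: 5+2=7, 5+22=4
a = 13: 13+2=15, 13+22=12
a = 16: 16+2=18, 16+22=15
a = 19: 19+2=21, 19+22=18
A + B = {0, 3, 4, 7, 12, 15, 18, 21}, so |A + B| = 8.
Verify: 8 ≥ 6? Yes ✓.

CD lower bound = 6, actual |A + B| = 8.


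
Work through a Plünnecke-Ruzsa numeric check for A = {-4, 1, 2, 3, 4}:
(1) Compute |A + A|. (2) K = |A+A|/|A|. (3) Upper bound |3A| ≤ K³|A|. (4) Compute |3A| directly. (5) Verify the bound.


|A| = 5.
Step 1: Compute A + A by enumerating all 25 pairs.
A + A = {-8, -3, -2, -1, 0, 2, 3, 4, 5, 6, 7, 8}, so |A + A| = 12.
Step 2: Doubling constant K = |A + A|/|A| = 12/5 = 12/5 ≈ 2.4000.
Step 3: Plünnecke-Ruzsa gives |3A| ≤ K³·|A| = (2.4000)³ · 5 ≈ 69.1200.
Step 4: Compute 3A = A + A + A directly by enumerating all triples (a,b,c) ∈ A³; |3A| = 20.
Step 5: Check 20 ≤ 69.1200? Yes ✓.

K = 12/5, Plünnecke-Ruzsa bound K³|A| ≈ 69.1200, |3A| = 20, inequality holds.


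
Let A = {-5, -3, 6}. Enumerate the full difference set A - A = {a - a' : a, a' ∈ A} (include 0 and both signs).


A - A = {a - a' : a, a' ∈ A}.
Compute a - a' for each ordered pair (a, a'):
a = -5: -5--5=0, -5--3=-2, -5-6=-11
a = -3: -3--5=2, -3--3=0, -3-6=-9
a = 6: 6--5=11, 6--3=9, 6-6=0
Collecting distinct values (and noting 0 appears from a-a):
A - A = {-11, -9, -2, 0, 2, 9, 11}
|A - A| = 7

A - A = {-11, -9, -2, 0, 2, 9, 11}


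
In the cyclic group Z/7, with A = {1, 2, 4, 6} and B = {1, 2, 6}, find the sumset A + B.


Work in Z/7Z: reduce every sum a + b modulo 7.
Enumerate all 12 pairs:
a = 1: 1+1=2, 1+2=3, 1+6=0
a = 2: 2+1=3, 2+2=4, 2+6=1
a = 4: 4+1=5, 4+2=6, 4+6=3
a = 6: 6+1=0, 6+2=1, 6+6=5
Distinct residues collected: {0, 1, 2, 3, 4, 5, 6}
|A + B| = 7 (out of 7 total residues).

A + B = {0, 1, 2, 3, 4, 5, 6}


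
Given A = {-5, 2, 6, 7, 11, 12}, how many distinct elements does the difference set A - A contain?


A - A = {a - a' : a, a' ∈ A}; |A| = 6.
Bounds: 2|A|-1 ≤ |A - A| ≤ |A|² - |A| + 1, i.e. 11 ≤ |A - A| ≤ 31.
Note: 0 ∈ A - A always (from a - a). The set is symmetric: if d ∈ A - A then -d ∈ A - A.
Enumerate nonzero differences d = a - a' with a > a' (then include -d):
Positive differences: {1, 4, 5, 6, 7, 9, 10, 11, 12, 16, 17}
Full difference set: {0} ∪ (positive diffs) ∪ (negative diffs).
|A - A| = 1 + 2·11 = 23 (matches direct enumeration: 23).

|A - A| = 23


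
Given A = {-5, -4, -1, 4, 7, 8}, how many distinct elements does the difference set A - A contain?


A - A = {a - a' : a, a' ∈ A}; |A| = 6.
Bounds: 2|A|-1 ≤ |A - A| ≤ |A|² - |A| + 1, i.e. 11 ≤ |A - A| ≤ 31.
Note: 0 ∈ A - A always (from a - a). The set is symmetric: if d ∈ A - A then -d ∈ A - A.
Enumerate nonzero differences d = a - a' with a > a' (then include -d):
Positive differences: {1, 3, 4, 5, 8, 9, 11, 12, 13}
Full difference set: {0} ∪ (positive diffs) ∪ (negative diffs).
|A - A| = 1 + 2·9 = 19 (matches direct enumeration: 19).

|A - A| = 19


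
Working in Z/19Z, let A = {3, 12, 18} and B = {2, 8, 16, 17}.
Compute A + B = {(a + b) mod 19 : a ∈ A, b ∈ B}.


Work in Z/19Z: reduce every sum a + b modulo 19.
Enumerate all 12 pairs:
a = 3: 3+2=5, 3+8=11, 3+16=0, 3+17=1
a = 12: 12+2=14, 12+8=1, 12+16=9, 12+17=10
a = 18: 18+2=1, 18+8=7, 18+16=15, 18+17=16
Distinct residues collected: {0, 1, 5, 7, 9, 10, 11, 14, 15, 16}
|A + B| = 10 (out of 19 total residues).

A + B = {0, 1, 5, 7, 9, 10, 11, 14, 15, 16}


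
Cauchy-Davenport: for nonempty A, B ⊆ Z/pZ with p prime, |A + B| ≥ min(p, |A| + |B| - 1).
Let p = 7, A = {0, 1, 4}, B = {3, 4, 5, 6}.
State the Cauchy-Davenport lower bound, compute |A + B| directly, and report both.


Cauchy-Davenport: |A + B| ≥ min(p, |A| + |B| - 1) for A, B nonempty in Z/pZ.
|A| = 3, |B| = 4, p = 7.
CD lower bound = min(7, 3 + 4 - 1) = min(7, 6) = 6.
Compute A + B mod 7 directly:
a = 0: 0+3=3, 0+4=4, 0+5=5, 0+6=6
a = 1: 1+3=4, 1+4=5, 1+5=6, 1+6=0
a = 4: 4+3=0, 4+4=1, 4+5=2, 4+6=3
A + B = {0, 1, 2, 3, 4, 5, 6}, so |A + B| = 7.
Verify: 7 ≥ 6? Yes ✓.

CD lower bound = 6, actual |A + B| = 7.


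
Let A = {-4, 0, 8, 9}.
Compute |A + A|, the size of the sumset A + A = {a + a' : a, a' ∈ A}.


A + A = {a + a' : a, a' ∈ A}; |A| = 4.
General bounds: 2|A| - 1 ≤ |A + A| ≤ |A|(|A|+1)/2, i.e. 7 ≤ |A + A| ≤ 10.
Lower bound 2|A|-1 is attained iff A is an arithmetic progression.
Enumerate sums a + a' for a ≤ a' (symmetric, so this suffices):
a = -4: -4+-4=-8, -4+0=-4, -4+8=4, -4+9=5
a = 0: 0+0=0, 0+8=8, 0+9=9
a = 8: 8+8=16, 8+9=17
a = 9: 9+9=18
Distinct sums: {-8, -4, 0, 4, 5, 8, 9, 16, 17, 18}
|A + A| = 10

|A + A| = 10


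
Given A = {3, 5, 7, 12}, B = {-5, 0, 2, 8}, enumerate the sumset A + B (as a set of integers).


A + B = {a + b : a ∈ A, b ∈ B}.
Enumerate all |A|·|B| = 4·4 = 16 pairs (a, b) and collect distinct sums.
a = 3: 3+-5=-2, 3+0=3, 3+2=5, 3+8=11
a = 5: 5+-5=0, 5+0=5, 5+2=7, 5+8=13
a = 7: 7+-5=2, 7+0=7, 7+2=9, 7+8=15
a = 12: 12+-5=7, 12+0=12, 12+2=14, 12+8=20
Collecting distinct sums: A + B = {-2, 0, 2, 3, 5, 7, 9, 11, 12, 13, 14, 15, 20}
|A + B| = 13

A + B = {-2, 0, 2, 3, 5, 7, 9, 11, 12, 13, 14, 15, 20}


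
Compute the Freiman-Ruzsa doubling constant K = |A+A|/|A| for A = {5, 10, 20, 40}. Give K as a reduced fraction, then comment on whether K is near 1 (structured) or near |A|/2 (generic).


|A| = 4.
Compute A + A by enumerating all 16 pairs.
A + A = {10, 15, 20, 25, 30, 40, 45, 50, 60, 80}, so |A + A| = 10.
K = |A + A| / |A| = 10/4 = 5/2 ≈ 2.5000.
Reference: AP of size 4 gives K = 7/4 ≈ 1.7500; a fully generic set of size 4 gives K ≈ 2.5000.

|A| = 4, |A + A| = 10, K = 10/4 = 5/2.


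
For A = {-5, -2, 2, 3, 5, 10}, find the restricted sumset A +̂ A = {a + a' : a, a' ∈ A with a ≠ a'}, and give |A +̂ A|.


Restricted sumset: A +̂ A = {a + a' : a ∈ A, a' ∈ A, a ≠ a'}.
Equivalently, take A + A and drop any sum 2a that is achievable ONLY as a + a for a ∈ A (i.e. sums representable only with equal summands).
Enumerate pairs (a, a') with a < a' (symmetric, so each unordered pair gives one sum; this covers all a ≠ a'):
  -5 + -2 = -7
  -5 + 2 = -3
  -5 + 3 = -2
  -5 + 5 = 0
  -5 + 10 = 5
  -2 + 2 = 0
  -2 + 3 = 1
  -2 + 5 = 3
  -2 + 10 = 8
  2 + 3 = 5
  2 + 5 = 7
  2 + 10 = 12
  3 + 5 = 8
  3 + 10 = 13
  5 + 10 = 15
Collected distinct sums: {-7, -3, -2, 0, 1, 3, 5, 7, 8, 12, 13, 15}
|A +̂ A| = 12
(Reference bound: |A +̂ A| ≥ 2|A| - 3 for |A| ≥ 2, with |A| = 6 giving ≥ 9.)

|A +̂ A| = 12


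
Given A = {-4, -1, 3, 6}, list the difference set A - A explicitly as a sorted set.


A - A = {a - a' : a, a' ∈ A}.
Compute a - a' for each ordered pair (a, a'):
a = -4: -4--4=0, -4--1=-3, -4-3=-7, -4-6=-10
a = -1: -1--4=3, -1--1=0, -1-3=-4, -1-6=-7
a = 3: 3--4=7, 3--1=4, 3-3=0, 3-6=-3
a = 6: 6--4=10, 6--1=7, 6-3=3, 6-6=0
Collecting distinct values (and noting 0 appears from a-a):
A - A = {-10, -7, -4, -3, 0, 3, 4, 7, 10}
|A - A| = 9

A - A = {-10, -7, -4, -3, 0, 3, 4, 7, 10}


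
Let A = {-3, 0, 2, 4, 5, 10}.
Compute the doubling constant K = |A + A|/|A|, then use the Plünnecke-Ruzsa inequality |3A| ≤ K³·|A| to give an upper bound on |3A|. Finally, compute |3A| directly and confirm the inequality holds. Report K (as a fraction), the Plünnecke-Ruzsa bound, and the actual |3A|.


|A| = 6.
Step 1: Compute A + A by enumerating all 36 pairs.
A + A = {-6, -3, -1, 0, 1, 2, 4, 5, 6, 7, 8, 9, 10, 12, 14, 15, 20}, so |A + A| = 17.
Step 2: Doubling constant K = |A + A|/|A| = 17/6 = 17/6 ≈ 2.8333.
Step 3: Plünnecke-Ruzsa gives |3A| ≤ K³·|A| = (2.8333)³ · 6 ≈ 136.4722.
Step 4: Compute 3A = A + A + A directly by enumerating all triples (a,b,c) ∈ A³; |3A| = 31.
Step 5: Check 31 ≤ 136.4722? Yes ✓.

K = 17/6, Plünnecke-Ruzsa bound K³|A| ≈ 136.4722, |3A| = 31, inequality holds.


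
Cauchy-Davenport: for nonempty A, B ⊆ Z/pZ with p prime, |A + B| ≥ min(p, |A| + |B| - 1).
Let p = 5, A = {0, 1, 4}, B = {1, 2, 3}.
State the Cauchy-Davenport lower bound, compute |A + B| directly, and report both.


Cauchy-Davenport: |A + B| ≥ min(p, |A| + |B| - 1) for A, B nonempty in Z/pZ.
|A| = 3, |B| = 3, p = 5.
CD lower bound = min(5, 3 + 3 - 1) = min(5, 5) = 5.
Compute A + B mod 5 directly:
a = 0: 0+1=1, 0+2=2, 0+3=3
a = 1: 1+1=2, 1+2=3, 1+3=4
a = 4: 4+1=0, 4+2=1, 4+3=2
A + B = {0, 1, 2, 3, 4}, so |A + B| = 5.
Verify: 5 ≥ 5? Yes ✓.

CD lower bound = 5, actual |A + B| = 5.


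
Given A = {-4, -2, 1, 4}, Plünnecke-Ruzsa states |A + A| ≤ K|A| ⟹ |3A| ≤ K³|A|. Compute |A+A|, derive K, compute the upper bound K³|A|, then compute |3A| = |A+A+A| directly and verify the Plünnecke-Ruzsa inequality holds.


|A| = 4.
Step 1: Compute A + A by enumerating all 16 pairs.
A + A = {-8, -6, -4, -3, -1, 0, 2, 5, 8}, so |A + A| = 9.
Step 2: Doubling constant K = |A + A|/|A| = 9/4 = 9/4 ≈ 2.2500.
Step 3: Plünnecke-Ruzsa gives |3A| ≤ K³·|A| = (2.2500)³ · 4 ≈ 45.5625.
Step 4: Compute 3A = A + A + A directly by enumerating all triples (a,b,c) ∈ A³; |3A| = 16.
Step 5: Check 16 ≤ 45.5625? Yes ✓.

K = 9/4, Plünnecke-Ruzsa bound K³|A| ≈ 45.5625, |3A| = 16, inequality holds.


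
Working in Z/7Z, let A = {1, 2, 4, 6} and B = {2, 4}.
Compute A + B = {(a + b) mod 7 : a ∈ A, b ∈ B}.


Work in Z/7Z: reduce every sum a + b modulo 7.
Enumerate all 8 pairs:
a = 1: 1+2=3, 1+4=5
a = 2: 2+2=4, 2+4=6
a = 4: 4+2=6, 4+4=1
a = 6: 6+2=1, 6+4=3
Distinct residues collected: {1, 3, 4, 5, 6}
|A + B| = 5 (out of 7 total residues).

A + B = {1, 3, 4, 5, 6}


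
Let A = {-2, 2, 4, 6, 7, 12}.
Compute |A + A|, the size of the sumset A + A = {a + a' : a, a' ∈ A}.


A + A = {a + a' : a, a' ∈ A}; |A| = 6.
General bounds: 2|A| - 1 ≤ |A + A| ≤ |A|(|A|+1)/2, i.e. 11 ≤ |A + A| ≤ 21.
Lower bound 2|A|-1 is attained iff A is an arithmetic progression.
Enumerate sums a + a' for a ≤ a' (symmetric, so this suffices):
a = -2: -2+-2=-4, -2+2=0, -2+4=2, -2+6=4, -2+7=5, -2+12=10
a = 2: 2+2=4, 2+4=6, 2+6=8, 2+7=9, 2+12=14
a = 4: 4+4=8, 4+6=10, 4+7=11, 4+12=16
a = 6: 6+6=12, 6+7=13, 6+12=18
a = 7: 7+7=14, 7+12=19
a = 12: 12+12=24
Distinct sums: {-4, 0, 2, 4, 5, 6, 8, 9, 10, 11, 12, 13, 14, 16, 18, 19, 24}
|A + A| = 17

|A + A| = 17


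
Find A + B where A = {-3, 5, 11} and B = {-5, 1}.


A + B = {a + b : a ∈ A, b ∈ B}.
Enumerate all |A|·|B| = 3·2 = 6 pairs (a, b) and collect distinct sums.
a = -3: -3+-5=-8, -3+1=-2
a = 5: 5+-5=0, 5+1=6
a = 11: 11+-5=6, 11+1=12
Collecting distinct sums: A + B = {-8, -2, 0, 6, 12}
|A + B| = 5

A + B = {-8, -2, 0, 6, 12}


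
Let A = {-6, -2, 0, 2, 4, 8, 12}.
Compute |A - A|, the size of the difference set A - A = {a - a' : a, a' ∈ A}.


A - A = {a - a' : a, a' ∈ A}; |A| = 7.
Bounds: 2|A|-1 ≤ |A - A| ≤ |A|² - |A| + 1, i.e. 13 ≤ |A - A| ≤ 43.
Note: 0 ∈ A - A always (from a - a). The set is symmetric: if d ∈ A - A then -d ∈ A - A.
Enumerate nonzero differences d = a - a' with a > a' (then include -d):
Positive differences: {2, 4, 6, 8, 10, 12, 14, 18}
Full difference set: {0} ∪ (positive diffs) ∪ (negative diffs).
|A - A| = 1 + 2·8 = 17 (matches direct enumeration: 17).

|A - A| = 17


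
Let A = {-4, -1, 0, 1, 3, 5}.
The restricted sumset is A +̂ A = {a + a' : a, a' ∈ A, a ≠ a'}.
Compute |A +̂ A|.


Restricted sumset: A +̂ A = {a + a' : a ∈ A, a' ∈ A, a ≠ a'}.
Equivalently, take A + A and drop any sum 2a that is achievable ONLY as a + a for a ∈ A (i.e. sums representable only with equal summands).
Enumerate pairs (a, a') with a < a' (symmetric, so each unordered pair gives one sum; this covers all a ≠ a'):
  -4 + -1 = -5
  -4 + 0 = -4
  -4 + 1 = -3
  -4 + 3 = -1
  -4 + 5 = 1
  -1 + 0 = -1
  -1 + 1 = 0
  -1 + 3 = 2
  -1 + 5 = 4
  0 + 1 = 1
  0 + 3 = 3
  0 + 5 = 5
  1 + 3 = 4
  1 + 5 = 6
  3 + 5 = 8
Collected distinct sums: {-5, -4, -3, -1, 0, 1, 2, 3, 4, 5, 6, 8}
|A +̂ A| = 12
(Reference bound: |A +̂ A| ≥ 2|A| - 3 for |A| ≥ 2, with |A| = 6 giving ≥ 9.)

|A +̂ A| = 12


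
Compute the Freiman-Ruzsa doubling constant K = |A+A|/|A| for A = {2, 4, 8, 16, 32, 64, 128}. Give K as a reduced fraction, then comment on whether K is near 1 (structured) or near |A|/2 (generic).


|A| = 7.
Compute A + A by enumerating all 49 pairs.
A + A = {4, 6, 8, 10, 12, 16, 18, 20, 24, 32, 34, 36, 40, 48, 64, 66, 68, 72, 80, 96, 128, 130, 132, 136, 144, 160, 192, 256}, so |A + A| = 28.
K = |A + A| / |A| = 28/7 = 4/1 ≈ 4.0000.
Reference: AP of size 7 gives K = 13/7 ≈ 1.8571; a fully generic set of size 7 gives K ≈ 4.0000.

|A| = 7, |A + A| = 28, K = 28/7 = 4/1.


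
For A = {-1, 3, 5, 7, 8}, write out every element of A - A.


A - A = {a - a' : a, a' ∈ A}.
Compute a - a' for each ordered pair (a, a'):
a = -1: -1--1=0, -1-3=-4, -1-5=-6, -1-7=-8, -1-8=-9
a = 3: 3--1=4, 3-3=0, 3-5=-2, 3-7=-4, 3-8=-5
a = 5: 5--1=6, 5-3=2, 5-5=0, 5-7=-2, 5-8=-3
a = 7: 7--1=8, 7-3=4, 7-5=2, 7-7=0, 7-8=-1
a = 8: 8--1=9, 8-3=5, 8-5=3, 8-7=1, 8-8=0
Collecting distinct values (and noting 0 appears from a-a):
A - A = {-9, -8, -6, -5, -4, -3, -2, -1, 0, 1, 2, 3, 4, 5, 6, 8, 9}
|A - A| = 17

A - A = {-9, -8, -6, -5, -4, -3, -2, -1, 0, 1, 2, 3, 4, 5, 6, 8, 9}


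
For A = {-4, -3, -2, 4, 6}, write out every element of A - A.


A - A = {a - a' : a, a' ∈ A}.
Compute a - a' for each ordered pair (a, a'):
a = -4: -4--4=0, -4--3=-1, -4--2=-2, -4-4=-8, -4-6=-10
a = -3: -3--4=1, -3--3=0, -3--2=-1, -3-4=-7, -3-6=-9
a = -2: -2--4=2, -2--3=1, -2--2=0, -2-4=-6, -2-6=-8
a = 4: 4--4=8, 4--3=7, 4--2=6, 4-4=0, 4-6=-2
a = 6: 6--4=10, 6--3=9, 6--2=8, 6-4=2, 6-6=0
Collecting distinct values (and noting 0 appears from a-a):
A - A = {-10, -9, -8, -7, -6, -2, -1, 0, 1, 2, 6, 7, 8, 9, 10}
|A - A| = 15

A - A = {-10, -9, -8, -7, -6, -2, -1, 0, 1, 2, 6, 7, 8, 9, 10}


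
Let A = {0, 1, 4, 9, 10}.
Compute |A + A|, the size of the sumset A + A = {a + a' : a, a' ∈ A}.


A + A = {a + a' : a, a' ∈ A}; |A| = 5.
General bounds: 2|A| - 1 ≤ |A + A| ≤ |A|(|A|+1)/2, i.e. 9 ≤ |A + A| ≤ 15.
Lower bound 2|A|-1 is attained iff A is an arithmetic progression.
Enumerate sums a + a' for a ≤ a' (symmetric, so this suffices):
a = 0: 0+0=0, 0+1=1, 0+4=4, 0+9=9, 0+10=10
a = 1: 1+1=2, 1+4=5, 1+9=10, 1+10=11
a = 4: 4+4=8, 4+9=13, 4+10=14
a = 9: 9+9=18, 9+10=19
a = 10: 10+10=20
Distinct sums: {0, 1, 2, 4, 5, 8, 9, 10, 11, 13, 14, 18, 19, 20}
|A + A| = 14

|A + A| = 14


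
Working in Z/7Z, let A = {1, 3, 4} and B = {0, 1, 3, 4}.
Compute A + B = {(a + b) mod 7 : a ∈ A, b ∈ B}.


Work in Z/7Z: reduce every sum a + b modulo 7.
Enumerate all 12 pairs:
a = 1: 1+0=1, 1+1=2, 1+3=4, 1+4=5
a = 3: 3+0=3, 3+1=4, 3+3=6, 3+4=0
a = 4: 4+0=4, 4+1=5, 4+3=0, 4+4=1
Distinct residues collected: {0, 1, 2, 3, 4, 5, 6}
|A + B| = 7 (out of 7 total residues).

A + B = {0, 1, 2, 3, 4, 5, 6}


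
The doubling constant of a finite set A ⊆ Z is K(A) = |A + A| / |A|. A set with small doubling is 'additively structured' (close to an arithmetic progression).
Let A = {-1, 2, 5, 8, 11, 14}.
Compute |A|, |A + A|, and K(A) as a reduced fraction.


|A| = 6.
Compute A + A by enumerating all 36 pairs.
A + A = {-2, 1, 4, 7, 10, 13, 16, 19, 22, 25, 28}, so |A + A| = 11.
K = |A + A| / |A| = 11/6 (already in lowest terms) ≈ 1.8333.
Reference: AP of size 6 gives K = 11/6 ≈ 1.8333; a fully generic set of size 6 gives K ≈ 3.5000.

|A| = 6, |A + A| = 11, K = 11/6.


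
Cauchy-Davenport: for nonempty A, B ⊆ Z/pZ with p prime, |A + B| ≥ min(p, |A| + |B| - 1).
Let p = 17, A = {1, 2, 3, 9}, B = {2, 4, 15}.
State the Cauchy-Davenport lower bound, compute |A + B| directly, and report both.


Cauchy-Davenport: |A + B| ≥ min(p, |A| + |B| - 1) for A, B nonempty in Z/pZ.
|A| = 4, |B| = 3, p = 17.
CD lower bound = min(17, 4 + 3 - 1) = min(17, 6) = 6.
Compute A + B mod 17 directly:
a = 1: 1+2=3, 1+4=5, 1+15=16
a = 2: 2+2=4, 2+4=6, 2+15=0
a = 3: 3+2=5, 3+4=7, 3+15=1
a = 9: 9+2=11, 9+4=13, 9+15=7
A + B = {0, 1, 3, 4, 5, 6, 7, 11, 13, 16}, so |A + B| = 10.
Verify: 10 ≥ 6? Yes ✓.

CD lower bound = 6, actual |A + B| = 10.


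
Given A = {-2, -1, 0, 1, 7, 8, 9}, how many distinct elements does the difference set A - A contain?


A - A = {a - a' : a, a' ∈ A}; |A| = 7.
Bounds: 2|A|-1 ≤ |A - A| ≤ |A|² - |A| + 1, i.e. 13 ≤ |A - A| ≤ 43.
Note: 0 ∈ A - A always (from a - a). The set is symmetric: if d ∈ A - A then -d ∈ A - A.
Enumerate nonzero differences d = a - a' with a > a' (then include -d):
Positive differences: {1, 2, 3, 6, 7, 8, 9, 10, 11}
Full difference set: {0} ∪ (positive diffs) ∪ (negative diffs).
|A - A| = 1 + 2·9 = 19 (matches direct enumeration: 19).

|A - A| = 19


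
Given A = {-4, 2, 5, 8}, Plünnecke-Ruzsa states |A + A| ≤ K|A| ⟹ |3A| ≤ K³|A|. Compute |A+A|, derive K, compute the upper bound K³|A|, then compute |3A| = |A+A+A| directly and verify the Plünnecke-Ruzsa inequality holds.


|A| = 4.
Step 1: Compute A + A by enumerating all 16 pairs.
A + A = {-8, -2, 1, 4, 7, 10, 13, 16}, so |A + A| = 8.
Step 2: Doubling constant K = |A + A|/|A| = 8/4 = 8/4 ≈ 2.0000.
Step 3: Plünnecke-Ruzsa gives |3A| ≤ K³·|A| = (2.0000)³ · 4 ≈ 32.0000.
Step 4: Compute 3A = A + A + A directly by enumerating all triples (a,b,c) ∈ A³; |3A| = 12.
Step 5: Check 12 ≤ 32.0000? Yes ✓.

K = 8/4, Plünnecke-Ruzsa bound K³|A| ≈ 32.0000, |3A| = 12, inequality holds.


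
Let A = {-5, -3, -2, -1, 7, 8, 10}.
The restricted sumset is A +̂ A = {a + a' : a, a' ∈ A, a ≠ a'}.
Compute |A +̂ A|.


Restricted sumset: A +̂ A = {a + a' : a ∈ A, a' ∈ A, a ≠ a'}.
Equivalently, take A + A and drop any sum 2a that is achievable ONLY as a + a for a ∈ A (i.e. sums representable only with equal summands).
Enumerate pairs (a, a') with a < a' (symmetric, so each unordered pair gives one sum; this covers all a ≠ a'):
  -5 + -3 = -8
  -5 + -2 = -7
  -5 + -1 = -6
  -5 + 7 = 2
  -5 + 8 = 3
  -5 + 10 = 5
  -3 + -2 = -5
  -3 + -1 = -4
  -3 + 7 = 4
  -3 + 8 = 5
  -3 + 10 = 7
  -2 + -1 = -3
  -2 + 7 = 5
  -2 + 8 = 6
  -2 + 10 = 8
  -1 + 7 = 6
  -1 + 8 = 7
  -1 + 10 = 9
  7 + 8 = 15
  7 + 10 = 17
  8 + 10 = 18
Collected distinct sums: {-8, -7, -6, -5, -4, -3, 2, 3, 4, 5, 6, 7, 8, 9, 15, 17, 18}
|A +̂ A| = 17
(Reference bound: |A +̂ A| ≥ 2|A| - 3 for |A| ≥ 2, with |A| = 7 giving ≥ 11.)

|A +̂ A| = 17


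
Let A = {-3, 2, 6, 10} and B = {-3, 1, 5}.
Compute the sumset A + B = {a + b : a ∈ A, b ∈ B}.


A + B = {a + b : a ∈ A, b ∈ B}.
Enumerate all |A|·|B| = 4·3 = 12 pairs (a, b) and collect distinct sums.
a = -3: -3+-3=-6, -3+1=-2, -3+5=2
a = 2: 2+-3=-1, 2+1=3, 2+5=7
a = 6: 6+-3=3, 6+1=7, 6+5=11
a = 10: 10+-3=7, 10+1=11, 10+5=15
Collecting distinct sums: A + B = {-6, -2, -1, 2, 3, 7, 11, 15}
|A + B| = 8

A + B = {-6, -2, -1, 2, 3, 7, 11, 15}


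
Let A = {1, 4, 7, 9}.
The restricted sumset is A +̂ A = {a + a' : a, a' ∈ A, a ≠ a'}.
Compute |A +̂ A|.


Restricted sumset: A +̂ A = {a + a' : a ∈ A, a' ∈ A, a ≠ a'}.
Equivalently, take A + A and drop any sum 2a that is achievable ONLY as a + a for a ∈ A (i.e. sums representable only with equal summands).
Enumerate pairs (a, a') with a < a' (symmetric, so each unordered pair gives one sum; this covers all a ≠ a'):
  1 + 4 = 5
  1 + 7 = 8
  1 + 9 = 10
  4 + 7 = 11
  4 + 9 = 13
  7 + 9 = 16
Collected distinct sums: {5, 8, 10, 11, 13, 16}
|A +̂ A| = 6
(Reference bound: |A +̂ A| ≥ 2|A| - 3 for |A| ≥ 2, with |A| = 4 giving ≥ 5.)

|A +̂ A| = 6


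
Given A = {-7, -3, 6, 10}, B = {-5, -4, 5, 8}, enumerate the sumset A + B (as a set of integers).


A + B = {a + b : a ∈ A, b ∈ B}.
Enumerate all |A|·|B| = 4·4 = 16 pairs (a, b) and collect distinct sums.
a = -7: -7+-5=-12, -7+-4=-11, -7+5=-2, -7+8=1
a = -3: -3+-5=-8, -3+-4=-7, -3+5=2, -3+8=5
a = 6: 6+-5=1, 6+-4=2, 6+5=11, 6+8=14
a = 10: 10+-5=5, 10+-4=6, 10+5=15, 10+8=18
Collecting distinct sums: A + B = {-12, -11, -8, -7, -2, 1, 2, 5, 6, 11, 14, 15, 18}
|A + B| = 13

A + B = {-12, -11, -8, -7, -2, 1, 2, 5, 6, 11, 14, 15, 18}


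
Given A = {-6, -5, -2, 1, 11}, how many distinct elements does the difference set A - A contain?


A - A = {a - a' : a, a' ∈ A}; |A| = 5.
Bounds: 2|A|-1 ≤ |A - A| ≤ |A|² - |A| + 1, i.e. 9 ≤ |A - A| ≤ 21.
Note: 0 ∈ A - A always (from a - a). The set is symmetric: if d ∈ A - A then -d ∈ A - A.
Enumerate nonzero differences d = a - a' with a > a' (then include -d):
Positive differences: {1, 3, 4, 6, 7, 10, 13, 16, 17}
Full difference set: {0} ∪ (positive diffs) ∪ (negative diffs).
|A - A| = 1 + 2·9 = 19 (matches direct enumeration: 19).

|A - A| = 19


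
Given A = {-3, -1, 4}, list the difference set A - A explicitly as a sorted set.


A - A = {a - a' : a, a' ∈ A}.
Compute a - a' for each ordered pair (a, a'):
a = -3: -3--3=0, -3--1=-2, -3-4=-7
a = -1: -1--3=2, -1--1=0, -1-4=-5
a = 4: 4--3=7, 4--1=5, 4-4=0
Collecting distinct values (and noting 0 appears from a-a):
A - A = {-7, -5, -2, 0, 2, 5, 7}
|A - A| = 7

A - A = {-7, -5, -2, 0, 2, 5, 7}


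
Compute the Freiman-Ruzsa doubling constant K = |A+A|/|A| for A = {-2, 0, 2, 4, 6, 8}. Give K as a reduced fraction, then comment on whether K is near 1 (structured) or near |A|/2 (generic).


|A| = 6.
Compute A + A by enumerating all 36 pairs.
A + A = {-4, -2, 0, 2, 4, 6, 8, 10, 12, 14, 16}, so |A + A| = 11.
K = |A + A| / |A| = 11/6 (already in lowest terms) ≈ 1.8333.
Reference: AP of size 6 gives K = 11/6 ≈ 1.8333; a fully generic set of size 6 gives K ≈ 3.5000.

|A| = 6, |A + A| = 11, K = 11/6.


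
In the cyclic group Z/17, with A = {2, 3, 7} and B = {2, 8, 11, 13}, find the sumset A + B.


Work in Z/17Z: reduce every sum a + b modulo 17.
Enumerate all 12 pairs:
a = 2: 2+2=4, 2+8=10, 2+11=13, 2+13=15
a = 3: 3+2=5, 3+8=11, 3+11=14, 3+13=16
a = 7: 7+2=9, 7+8=15, 7+11=1, 7+13=3
Distinct residues collected: {1, 3, 4, 5, 9, 10, 11, 13, 14, 15, 16}
|A + B| = 11 (out of 17 total residues).

A + B = {1, 3, 4, 5, 9, 10, 11, 13, 14, 15, 16}


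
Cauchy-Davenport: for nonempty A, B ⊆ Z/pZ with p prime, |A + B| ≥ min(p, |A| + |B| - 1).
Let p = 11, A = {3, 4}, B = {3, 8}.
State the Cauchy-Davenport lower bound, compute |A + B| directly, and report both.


Cauchy-Davenport: |A + B| ≥ min(p, |A| + |B| - 1) for A, B nonempty in Z/pZ.
|A| = 2, |B| = 2, p = 11.
CD lower bound = min(11, 2 + 2 - 1) = min(11, 3) = 3.
Compute A + B mod 11 directly:
a = 3: 3+3=6, 3+8=0
a = 4: 4+3=7, 4+8=1
A + B = {0, 1, 6, 7}, so |A + B| = 4.
Verify: 4 ≥ 3? Yes ✓.

CD lower bound = 3, actual |A + B| = 4.


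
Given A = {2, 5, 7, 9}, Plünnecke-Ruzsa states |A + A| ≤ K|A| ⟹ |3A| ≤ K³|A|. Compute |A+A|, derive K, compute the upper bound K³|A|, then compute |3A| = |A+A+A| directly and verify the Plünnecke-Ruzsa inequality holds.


|A| = 4.
Step 1: Compute A + A by enumerating all 16 pairs.
A + A = {4, 7, 9, 10, 11, 12, 14, 16, 18}, so |A + A| = 9.
Step 2: Doubling constant K = |A + A|/|A| = 9/4 = 9/4 ≈ 2.2500.
Step 3: Plünnecke-Ruzsa gives |3A| ≤ K³·|A| = (2.2500)³ · 4 ≈ 45.5625.
Step 4: Compute 3A = A + A + A directly by enumerating all triples (a,b,c) ∈ A³; |3A| = 16.
Step 5: Check 16 ≤ 45.5625? Yes ✓.

K = 9/4, Plünnecke-Ruzsa bound K³|A| ≈ 45.5625, |3A| = 16, inequality holds.


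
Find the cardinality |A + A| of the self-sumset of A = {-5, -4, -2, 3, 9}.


A + A = {a + a' : a, a' ∈ A}; |A| = 5.
General bounds: 2|A| - 1 ≤ |A + A| ≤ |A|(|A|+1)/2, i.e. 9 ≤ |A + A| ≤ 15.
Lower bound 2|A|-1 is attained iff A is an arithmetic progression.
Enumerate sums a + a' for a ≤ a' (symmetric, so this suffices):
a = -5: -5+-5=-10, -5+-4=-9, -5+-2=-7, -5+3=-2, -5+9=4
a = -4: -4+-4=-8, -4+-2=-6, -4+3=-1, -4+9=5
a = -2: -2+-2=-4, -2+3=1, -2+9=7
a = 3: 3+3=6, 3+9=12
a = 9: 9+9=18
Distinct sums: {-10, -9, -8, -7, -6, -4, -2, -1, 1, 4, 5, 6, 7, 12, 18}
|A + A| = 15

|A + A| = 15
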